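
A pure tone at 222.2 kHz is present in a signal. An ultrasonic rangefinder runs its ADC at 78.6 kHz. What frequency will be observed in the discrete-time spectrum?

13.6 kHz

222.2 kHz mod fs = 65 kHz.
65 kHz > fs/2 = 39.3 kHz, folds to fs − 65 kHz = 13.6 kHz.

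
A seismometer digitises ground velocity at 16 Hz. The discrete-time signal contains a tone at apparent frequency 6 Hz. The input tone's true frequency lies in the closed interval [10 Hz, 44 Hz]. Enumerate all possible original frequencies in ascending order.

Frequencies that alias to 6 Hz are k·fs ± 6 Hz for integer k ≥ 0.
k=0: 6 Hz.
k=1: 10 Hz, 22 Hz.
k=2: 26 Hz, 38 Hz.
k=3: 42 Hz, 54 Hz.
k=4: 58 Hz, 70 Hz.
Within [10 Hz, 44 Hz]: 10 Hz, 22 Hz, 26 Hz, 38 Hz, 42 Hz.

10 Hz, 22 Hz, 26 Hz, 38 Hz, 42 Hz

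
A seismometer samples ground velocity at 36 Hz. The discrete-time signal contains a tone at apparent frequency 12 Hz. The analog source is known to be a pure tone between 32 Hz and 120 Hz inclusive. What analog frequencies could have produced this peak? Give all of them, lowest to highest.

Frequencies that alias to 12 Hz are k·fs ± 12 Hz for integer k ≥ 0.
k=0: 12 Hz.
k=1: 24 Hz, 48 Hz.
k=2: 60 Hz, 84 Hz.
k=3: 96 Hz, 120 Hz.
k=4: 132 Hz, 156 Hz.
Within [32 Hz, 120 Hz]: 48 Hz, 60 Hz, 84 Hz, 96 Hz, 120 Hz.

48 Hz, 60 Hz, 84 Hz, 96 Hz, 120 Hz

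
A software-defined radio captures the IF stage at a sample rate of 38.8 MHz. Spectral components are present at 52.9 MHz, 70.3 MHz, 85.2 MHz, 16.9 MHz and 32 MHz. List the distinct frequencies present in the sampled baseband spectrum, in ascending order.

fs/2 = 19.4 MHz.
52.9 MHz mod fs = 14.1 MHz.
14.1 MHz ≤ fs/2 = 19.4 MHz, appears at 14.1 MHz.
70.3 MHz mod fs = 31.5 MHz.
31.5 MHz > fs/2 = 19.4 MHz, folds to fs − 31.5 MHz = 7.3 MHz.
85.2 MHz mod fs = 7.6 MHz.
7.6 MHz ≤ fs/2 = 19.4 MHz, appears at 7.6 MHz.
16.9 MHz ≤ fs/2 = 19.4 MHz, passes unchanged.
32 MHz > fs/2 = 19.4 MHz, folds to fs − 32 MHz = 6.8 MHz.
Distinct values: {6.8 MHz, 7.3 MHz, 7.6 MHz, 14.1 MHz, 16.9 MHz}.

6.8 MHz, 7.3 MHz, 7.6 MHz, 14.1 MHz, 16.9 MHz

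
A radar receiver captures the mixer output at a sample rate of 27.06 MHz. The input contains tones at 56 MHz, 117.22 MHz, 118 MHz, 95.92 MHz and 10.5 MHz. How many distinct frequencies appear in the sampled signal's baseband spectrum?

fs/2 = 13.53 MHz.
56 MHz mod fs = 1.88 MHz.
1.88 MHz ≤ fs/2 = 13.53 MHz, appears at 1.88 MHz.
117.22 MHz mod fs = 8.98 MHz.
8.98 MHz ≤ fs/2 = 13.53 MHz, appears at 8.98 MHz.
118 MHz mod fs = 9.76 MHz.
9.76 MHz ≤ fs/2 = 13.53 MHz, appears at 9.76 MHz.
95.92 MHz mod fs = 14.74 MHz.
14.74 MHz > fs/2 = 13.53 MHz, folds to fs − 14.74 MHz = 12.32 MHz.
10.5 MHz ≤ fs/2 = 13.53 MHz, passes unchanged.
Distinct values: {1.88 MHz, 8.98 MHz, 9.76 MHz, 10.5 MHz, 12.32 MHz} → 5.

5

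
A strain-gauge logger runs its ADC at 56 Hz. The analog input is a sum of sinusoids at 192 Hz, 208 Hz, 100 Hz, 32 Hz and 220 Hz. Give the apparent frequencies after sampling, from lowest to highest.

4 Hz, 12 Hz, 16 Hz, 24 Hz

fs/2 = 28 Hz.
192 Hz mod fs = 24 Hz.
24 Hz ≤ fs/2 = 28 Hz, appears at 24 Hz.
208 Hz mod fs = 40 Hz.
40 Hz > fs/2 = 28 Hz, folds to fs − 40 Hz = 16 Hz.
100 Hz mod fs = 44 Hz.
44 Hz > fs/2 = 28 Hz, folds to fs − 44 Hz = 12 Hz.
32 Hz > fs/2 = 28 Hz, folds to fs − 32 Hz = 24 Hz.
220 Hz mod fs = 52 Hz.
52 Hz > fs/2 = 28 Hz, folds to fs − 52 Hz = 4 Hz.
Distinct values: {4 Hz, 12 Hz, 16 Hz, 24 Hz}.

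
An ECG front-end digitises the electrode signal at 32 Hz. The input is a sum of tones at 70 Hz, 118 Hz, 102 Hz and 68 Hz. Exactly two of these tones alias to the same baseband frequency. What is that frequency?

6 Hz

fs/2 = 16 Hz.
70 Hz mod fs = 6 Hz.
6 Hz ≤ fs/2 = 16 Hz, appears at 6 Hz.
118 Hz mod fs = 22 Hz.
22 Hz > fs/2 = 16 Hz, folds to fs − 22 Hz = 10 Hz.
102 Hz mod fs = 6 Hz.
6 Hz ≤ fs/2 = 16 Hz, appears at 6 Hz.
68 Hz mod fs = 4 Hz.
4 Hz ≤ fs/2 = 16 Hz, appears at 4 Hz.
70 Hz and 102 Hz both map to 6 Hz.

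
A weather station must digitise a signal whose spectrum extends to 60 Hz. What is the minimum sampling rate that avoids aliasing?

Nyquist rate = 2 × 60 Hz = 120 Hz.

120 Hz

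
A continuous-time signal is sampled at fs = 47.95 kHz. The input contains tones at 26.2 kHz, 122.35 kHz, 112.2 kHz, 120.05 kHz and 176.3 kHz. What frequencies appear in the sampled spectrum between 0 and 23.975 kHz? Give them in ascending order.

15.5 kHz, 16.3 kHz, 21.5 kHz, 21.75 kHz, 23.8 kHz

fs/2 = 23.975 kHz.
26.2 kHz > fs/2 = 23.975 kHz, folds to fs − 26.2 kHz = 21.75 kHz.
122.35 kHz mod fs = 26.45 kHz.
26.45 kHz > fs/2 = 23.975 kHz, folds to fs − 26.45 kHz = 21.5 kHz.
112.2 kHz mod fs = 16.3 kHz.
16.3 kHz ≤ fs/2 = 23.975 kHz, appears at 16.3 kHz.
120.05 kHz mod fs = 24.15 kHz.
24.15 kHz > fs/2 = 23.975 kHz, folds to fs − 24.15 kHz = 23.8 kHz.
176.3 kHz mod fs = 32.45 kHz.
32.45 kHz > fs/2 = 23.975 kHz, folds to fs − 32.45 kHz = 15.5 kHz.
Distinct values: {15.5 kHz, 16.3 kHz, 21.5 kHz, 21.75 kHz, 23.8 kHz}.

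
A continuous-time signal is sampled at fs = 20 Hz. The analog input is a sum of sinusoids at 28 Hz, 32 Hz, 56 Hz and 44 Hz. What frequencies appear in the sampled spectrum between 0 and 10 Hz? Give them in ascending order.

4 Hz, 8 Hz

fs/2 = 10 Hz.
28 Hz mod fs = 8 Hz.
8 Hz ≤ fs/2 = 10 Hz, appears at 8 Hz.
32 Hz mod fs = 12 Hz.
12 Hz > fs/2 = 10 Hz, folds to fs − 12 Hz = 8 Hz.
56 Hz mod fs = 16 Hz.
16 Hz > fs/2 = 10 Hz, folds to fs − 16 Hz = 4 Hz.
44 Hz mod fs = 4 Hz.
4 Hz ≤ fs/2 = 10 Hz, appears at 4 Hz.
Distinct values: {4 Hz, 8 Hz}.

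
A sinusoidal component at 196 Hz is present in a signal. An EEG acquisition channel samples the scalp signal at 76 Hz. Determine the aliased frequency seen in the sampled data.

32 Hz

196 Hz mod fs = 44 Hz.
44 Hz > fs/2 = 38 Hz, folds to fs − 44 Hz = 32 Hz.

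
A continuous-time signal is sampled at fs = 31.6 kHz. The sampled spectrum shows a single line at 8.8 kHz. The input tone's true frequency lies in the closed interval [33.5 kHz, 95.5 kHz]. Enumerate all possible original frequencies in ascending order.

Frequencies that alias to 8.8 kHz are k·fs ± 8.8 kHz for integer k ≥ 0.
k=0: 8.8 kHz.
k=1: 22.8 kHz, 40.4 kHz.
k=2: 54.4 kHz, 72 kHz.
k=3: 86 kHz, 103.6 kHz.
k=4: 117.6 kHz, 135.2 kHz.
Within [33.5 kHz, 95.5 kHz]: 40.4 kHz, 54.4 kHz, 72 kHz, 86 kHz.

40.4 kHz, 54.4 kHz, 72 kHz, 86 kHz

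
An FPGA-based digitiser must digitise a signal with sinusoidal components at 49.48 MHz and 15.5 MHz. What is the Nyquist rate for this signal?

Highest-frequency component: 49.48 MHz.
Nyquist rate = 2 × 49.48 MHz = 98.96 MHz.

98.96 MHz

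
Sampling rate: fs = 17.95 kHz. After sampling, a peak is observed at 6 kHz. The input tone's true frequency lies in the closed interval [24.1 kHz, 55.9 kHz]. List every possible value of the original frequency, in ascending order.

29.9 kHz, 41.9 kHz, 47.85 kHz

Frequencies that alias to 6 kHz are k·fs ± 6 kHz for integer k ≥ 0.
k=0: 6 kHz.
k=1: 11.95 kHz, 23.95 kHz.
k=2: 29.9 kHz, 41.9 kHz.
k=3: 47.85 kHz, 59.85 kHz.
k=4: 65.8 kHz, 77.8 kHz.
Within [24.1 kHz, 55.9 kHz]: 29.9 kHz, 41.9 kHz, 47.85 kHz.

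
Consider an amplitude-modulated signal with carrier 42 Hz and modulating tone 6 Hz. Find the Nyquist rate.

96 Hz

AM sidebands sit at fc ± fm = 36 Hz and 48 Hz.
Highest-frequency component: 48 Hz.
Nyquist rate = 2 × 48 Hz = 96 Hz.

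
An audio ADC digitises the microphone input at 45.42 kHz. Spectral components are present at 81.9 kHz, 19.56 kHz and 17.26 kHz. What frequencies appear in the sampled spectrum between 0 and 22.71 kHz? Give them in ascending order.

fs/2 = 22.71 kHz.
81.9 kHz mod fs = 36.48 kHz.
36.48 kHz > fs/2 = 22.71 kHz, folds to fs − 36.48 kHz = 8.94 kHz.
19.56 kHz ≤ fs/2 = 22.71 kHz, passes unchanged.
17.26 kHz ≤ fs/2 = 22.71 kHz, passes unchanged.
Distinct values: {8.94 kHz, 17.26 kHz, 19.56 kHz}.

8.94 kHz, 17.26 kHz, 19.56 kHz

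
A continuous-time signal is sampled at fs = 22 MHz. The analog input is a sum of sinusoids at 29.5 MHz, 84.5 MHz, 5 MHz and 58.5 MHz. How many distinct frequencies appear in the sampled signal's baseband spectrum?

fs/2 = 11 MHz.
29.5 MHz mod fs = 7.5 MHz.
7.5 MHz ≤ fs/2 = 11 MHz, appears at 7.5 MHz.
84.5 MHz mod fs = 18.5 MHz.
18.5 MHz > fs/2 = 11 MHz, folds to fs − 18.5 MHz = 3.5 MHz.
5 MHz ≤ fs/2 = 11 MHz, passes unchanged.
58.5 MHz mod fs = 14.5 MHz.
14.5 MHz > fs/2 = 11 MHz, folds to fs − 14.5 MHz = 7.5 MHz.
Distinct values: {3.5 MHz, 5 MHz, 7.5 MHz} → 3.

3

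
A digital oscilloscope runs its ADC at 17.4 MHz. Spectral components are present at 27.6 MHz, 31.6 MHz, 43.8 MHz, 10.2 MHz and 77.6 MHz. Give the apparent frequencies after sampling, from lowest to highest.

fs/2 = 8.7 MHz.
27.6 MHz mod fs = 10.2 MHz.
10.2 MHz > fs/2 = 8.7 MHz, folds to fs − 10.2 MHz = 7.2 MHz.
31.6 MHz mod fs = 14.2 MHz.
14.2 MHz > fs/2 = 8.7 MHz, folds to fs − 14.2 MHz = 3.2 MHz.
43.8 MHz mod fs = 9 MHz.
9 MHz > fs/2 = 8.7 MHz, folds to fs − 9 MHz = 8.4 MHz.
10.2 MHz > fs/2 = 8.7 MHz, folds to fs − 10.2 MHz = 7.2 MHz.
77.6 MHz mod fs = 8 MHz.
8 MHz ≤ fs/2 = 8.7 MHz, appears at 8 MHz.
Distinct values: {3.2 MHz, 7.2 MHz, 8 MHz, 8.4 MHz}.

3.2 MHz, 7.2 MHz, 8 MHz, 8.4 MHz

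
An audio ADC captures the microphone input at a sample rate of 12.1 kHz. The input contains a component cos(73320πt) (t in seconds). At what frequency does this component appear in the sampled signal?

ω = 73320π rad/s → f = ω/(2π) = 36660 Hz = 36.66 kHz.
36.66 kHz mod fs = 0.36 kHz.
0.36 kHz ≤ fs/2 = 6.05 kHz, appears at 0.36 kHz.

0.36 kHz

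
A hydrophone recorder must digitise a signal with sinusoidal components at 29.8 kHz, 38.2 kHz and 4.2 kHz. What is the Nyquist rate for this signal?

Highest-frequency component: 38.2 kHz.
Nyquist rate = 2 × 38.2 kHz = 76.4 kHz.

76.4 kHz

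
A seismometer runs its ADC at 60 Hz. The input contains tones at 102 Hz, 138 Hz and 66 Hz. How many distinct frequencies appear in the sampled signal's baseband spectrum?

fs/2 = 30 Hz.
102 Hz mod fs = 42 Hz.
42 Hz > fs/2 = 30 Hz, folds to fs − 42 Hz = 18 Hz.
138 Hz mod fs = 18 Hz.
18 Hz ≤ fs/2 = 30 Hz, appears at 18 Hz.
66 Hz mod fs = 6 Hz.
6 Hz ≤ fs/2 = 30 Hz, appears at 6 Hz.
Distinct values: {6 Hz, 18 Hz} → 2.

2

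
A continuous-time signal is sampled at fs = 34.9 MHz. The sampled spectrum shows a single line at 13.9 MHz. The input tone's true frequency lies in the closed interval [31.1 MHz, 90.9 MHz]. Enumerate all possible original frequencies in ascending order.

48.8 MHz, 55.9 MHz, 83.7 MHz, 90.8 MHz

Frequencies that alias to 13.9 MHz are k·fs ± 13.9 MHz for integer k ≥ 0.
k=0: 13.9 MHz.
k=1: 21 MHz, 48.8 MHz.
k=2: 55.9 MHz, 83.7 MHz.
k=3: 90.8 MHz, 118.6 MHz.
k=4: 125.7 MHz, 153.5 MHz.
Within [31.1 MHz, 90.9 MHz]: 48.8 MHz, 55.9 MHz, 83.7 MHz, 90.8 MHz.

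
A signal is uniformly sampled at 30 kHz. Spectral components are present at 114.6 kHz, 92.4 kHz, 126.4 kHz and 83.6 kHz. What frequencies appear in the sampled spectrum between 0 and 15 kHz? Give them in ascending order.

fs/2 = 15 kHz.
114.6 kHz mod fs = 24.6 kHz.
24.6 kHz > fs/2 = 15 kHz, folds to fs − 24.6 kHz = 5.4 kHz.
92.4 kHz mod fs = 2.4 kHz.
2.4 kHz ≤ fs/2 = 15 kHz, appears at 2.4 kHz.
126.4 kHz mod fs = 6.4 kHz.
6.4 kHz ≤ fs/2 = 15 kHz, appears at 6.4 kHz.
83.6 kHz mod fs = 23.6 kHz.
23.6 kHz > fs/2 = 15 kHz, folds to fs − 23.6 kHz = 6.4 kHz.
Distinct values: {2.4 kHz, 5.4 kHz, 6.4 kHz}.

2.4 kHz, 5.4 kHz, 6.4 kHz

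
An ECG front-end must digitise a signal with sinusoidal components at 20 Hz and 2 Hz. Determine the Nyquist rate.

Highest-frequency component: 20 Hz.
Nyquist rate = 2 × 20 Hz = 40 Hz.

40 Hz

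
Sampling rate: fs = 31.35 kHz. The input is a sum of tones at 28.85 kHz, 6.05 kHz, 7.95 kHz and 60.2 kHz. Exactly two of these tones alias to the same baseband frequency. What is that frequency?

fs/2 = 15.675 kHz.
28.85 kHz > fs/2 = 15.675 kHz, folds to fs − 28.85 kHz = 2.5 kHz.
6.05 kHz ≤ fs/2 = 15.675 kHz, passes unchanged.
7.95 kHz ≤ fs/2 = 15.675 kHz, passes unchanged.
60.2 kHz mod fs = 28.85 kHz.
28.85 kHz > fs/2 = 15.675 kHz, folds to fs − 28.85 kHz = 2.5 kHz.
28.85 kHz and 60.2 kHz both map to 2.5 kHz.

2.5 kHz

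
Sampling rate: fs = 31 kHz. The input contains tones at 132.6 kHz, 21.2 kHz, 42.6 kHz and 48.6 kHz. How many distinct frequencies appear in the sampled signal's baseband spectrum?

4

fs/2 = 15.5 kHz.
132.6 kHz mod fs = 8.6 kHz.
8.6 kHz ≤ fs/2 = 15.5 kHz, appears at 8.6 kHz.
21.2 kHz > fs/2 = 15.5 kHz, folds to fs − 21.2 kHz = 9.8 kHz.
42.6 kHz mod fs = 11.6 kHz.
11.6 kHz ≤ fs/2 = 15.5 kHz, appears at 11.6 kHz.
48.6 kHz mod fs = 17.6 kHz.
17.6 kHz > fs/2 = 15.5 kHz, folds to fs − 17.6 kHz = 13.4 kHz.
Distinct values: {8.6 kHz, 9.8 kHz, 11.6 kHz, 13.4 kHz} → 4.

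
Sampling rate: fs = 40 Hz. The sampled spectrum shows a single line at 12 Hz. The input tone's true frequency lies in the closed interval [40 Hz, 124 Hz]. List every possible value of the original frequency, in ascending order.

52 Hz, 68 Hz, 92 Hz, 108 Hz

Frequencies that alias to 12 Hz are k·fs ± 12 Hz for integer k ≥ 0.
k=0: 12 Hz.
k=1: 28 Hz, 52 Hz.
k=2: 68 Hz, 92 Hz.
k=3: 108 Hz, 132 Hz.
k=4: 148 Hz, 172 Hz.
Within [40 Hz, 124 Hz]: 52 Hz, 68 Hz, 92 Hz, 108 Hz.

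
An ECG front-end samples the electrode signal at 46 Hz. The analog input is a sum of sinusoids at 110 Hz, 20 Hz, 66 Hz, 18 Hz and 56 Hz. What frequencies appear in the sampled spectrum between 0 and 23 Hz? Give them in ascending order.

10 Hz, 18 Hz, 20 Hz

fs/2 = 23 Hz.
110 Hz mod fs = 18 Hz.
18 Hz ≤ fs/2 = 23 Hz, appears at 18 Hz.
20 Hz ≤ fs/2 = 23 Hz, passes unchanged.
66 Hz mod fs = 20 Hz.
20 Hz ≤ fs/2 = 23 Hz, appears at 20 Hz.
18 Hz ≤ fs/2 = 23 Hz, passes unchanged.
56 Hz mod fs = 10 Hz.
10 Hz ≤ fs/2 = 23 Hz, appears at 10 Hz.
Distinct values: {10 Hz, 18 Hz, 20 Hz}.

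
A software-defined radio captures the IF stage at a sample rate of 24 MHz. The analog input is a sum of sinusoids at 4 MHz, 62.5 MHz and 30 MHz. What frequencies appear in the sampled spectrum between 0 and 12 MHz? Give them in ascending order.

fs/2 = 12 MHz.
4 MHz ≤ fs/2 = 12 MHz, passes unchanged.
62.5 MHz mod fs = 14.5 MHz.
14.5 MHz > fs/2 = 12 MHz, folds to fs − 14.5 MHz = 9.5 MHz.
30 MHz mod fs = 6 MHz.
6 MHz ≤ fs/2 = 12 MHz, appears at 6 MHz.
Distinct values: {4 MHz, 6 MHz, 9.5 MHz}.

4 MHz, 6 MHz, 9.5 MHz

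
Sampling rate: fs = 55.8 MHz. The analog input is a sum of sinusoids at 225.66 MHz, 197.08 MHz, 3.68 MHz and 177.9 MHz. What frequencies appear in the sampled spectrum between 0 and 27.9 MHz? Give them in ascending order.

2.46 MHz, 3.68 MHz, 10.5 MHz, 26.12 MHz

fs/2 = 27.9 MHz.
225.66 MHz mod fs = 2.46 MHz.
2.46 MHz ≤ fs/2 = 27.9 MHz, appears at 2.46 MHz.
197.08 MHz mod fs = 29.68 MHz.
29.68 MHz > fs/2 = 27.9 MHz, folds to fs − 29.68 MHz = 26.12 MHz.
3.68 MHz ≤ fs/2 = 27.9 MHz, passes unchanged.
177.9 MHz mod fs = 10.5 MHz.
10.5 MHz ≤ fs/2 = 27.9 MHz, appears at 10.5 MHz.
Distinct values: {2.46 MHz, 3.68 MHz, 10.5 MHz, 26.12 MHz}.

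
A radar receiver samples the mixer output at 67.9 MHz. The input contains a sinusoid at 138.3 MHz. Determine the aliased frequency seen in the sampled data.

2.5 MHz

138.3 MHz mod fs = 2.5 MHz.
2.5 MHz ≤ fs/2 = 33.95 MHz, appears at 2.5 MHz.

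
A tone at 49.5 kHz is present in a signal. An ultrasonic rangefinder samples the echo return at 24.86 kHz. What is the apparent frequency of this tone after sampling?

0.22 kHz

49.5 kHz mod fs = 24.64 kHz.
24.64 kHz > fs/2 = 12.43 kHz, folds to fs − 24.64 kHz = 0.22 kHz.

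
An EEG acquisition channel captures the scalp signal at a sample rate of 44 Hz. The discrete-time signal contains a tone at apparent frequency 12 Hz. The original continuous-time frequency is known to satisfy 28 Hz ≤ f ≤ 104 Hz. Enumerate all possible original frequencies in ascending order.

32 Hz, 56 Hz, 76 Hz, 100 Hz

Frequencies that alias to 12 Hz are k·fs ± 12 Hz for integer k ≥ 0.
k=0: 12 Hz.
k=1: 32 Hz, 56 Hz.
k=2: 76 Hz, 100 Hz.
k=3: 120 Hz, 144 Hz.
Within [28 Hz, 104 Hz]: 32 Hz, 56 Hz, 76 Hz, 100 Hz.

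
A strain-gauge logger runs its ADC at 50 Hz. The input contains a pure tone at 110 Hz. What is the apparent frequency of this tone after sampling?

10 Hz

110 Hz mod fs = 10 Hz.
10 Hz ≤ fs/2 = 25 Hz, appears at 10 Hz.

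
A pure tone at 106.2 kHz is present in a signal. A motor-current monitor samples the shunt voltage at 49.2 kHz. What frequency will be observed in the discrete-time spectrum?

7.8 kHz

106.2 kHz mod fs = 7.8 kHz.
7.8 kHz ≤ fs/2 = 24.6 kHz, appears at 7.8 kHz.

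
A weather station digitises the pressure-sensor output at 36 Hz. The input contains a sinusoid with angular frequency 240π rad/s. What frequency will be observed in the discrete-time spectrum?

12 Hz

ω = 240π rad/s → f = ω/(2π) = 120 Hz.
120 Hz mod fs = 12 Hz.
12 Hz ≤ fs/2 = 18 Hz, appears at 12 Hz.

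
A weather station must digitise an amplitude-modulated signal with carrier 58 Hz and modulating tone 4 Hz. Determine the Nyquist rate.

124 Hz

AM sidebands sit at fc ± fm = 54 Hz and 62 Hz.
Highest-frequency component: 62 Hz.
Nyquist rate = 2 × 62 Hz = 124 Hz.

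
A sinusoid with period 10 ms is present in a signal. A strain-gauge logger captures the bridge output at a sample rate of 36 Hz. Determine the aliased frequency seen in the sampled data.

T = 10 ms → f = 1/T = 100 Hz.
100 Hz mod fs = 28 Hz.
28 Hz > fs/2 = 18 Hz, folds to fs − 28 Hz = 8 Hz.

8 Hz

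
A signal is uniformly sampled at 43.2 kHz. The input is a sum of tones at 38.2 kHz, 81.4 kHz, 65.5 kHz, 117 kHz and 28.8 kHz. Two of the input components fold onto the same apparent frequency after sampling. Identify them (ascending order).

fs/2 = 21.6 kHz.
38.2 kHz > fs/2 = 21.6 kHz, folds to fs − 38.2 kHz = 5 kHz.
81.4 kHz mod fs = 38.2 kHz.
38.2 kHz > fs/2 = 21.6 kHz, folds to fs − 38.2 kHz = 5 kHz.
65.5 kHz mod fs = 22.3 kHz.
22.3 kHz > fs/2 = 21.6 kHz, folds to fs − 22.3 kHz = 20.9 kHz.
117 kHz mod fs = 30.6 kHz.
30.6 kHz > fs/2 = 21.6 kHz, folds to fs − 30.6 kHz = 12.6 kHz.
28.8 kHz > fs/2 = 21.6 kHz, folds to fs − 28.8 kHz = 14.4 kHz.
38.2 kHz and 81.4 kHz both map to 5 kHz.

38.2 kHz, 81.4 kHz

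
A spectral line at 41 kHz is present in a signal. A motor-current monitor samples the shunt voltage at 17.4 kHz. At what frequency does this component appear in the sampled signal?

41 kHz mod fs = 6.2 kHz.
6.2 kHz ≤ fs/2 = 8.7 kHz, appears at 6.2 kHz.

6.2 kHz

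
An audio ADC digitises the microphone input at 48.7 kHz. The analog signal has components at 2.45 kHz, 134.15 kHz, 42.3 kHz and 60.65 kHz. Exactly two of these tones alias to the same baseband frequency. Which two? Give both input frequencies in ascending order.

fs/2 = 24.35 kHz.
2.45 kHz ≤ fs/2 = 24.35 kHz, passes unchanged.
134.15 kHz mod fs = 36.75 kHz.
36.75 kHz > fs/2 = 24.35 kHz, folds to fs − 36.75 kHz = 11.95 kHz.
42.3 kHz > fs/2 = 24.35 kHz, folds to fs − 42.3 kHz = 6.4 kHz.
60.65 kHz mod fs = 11.95 kHz.
11.95 kHz ≤ fs/2 = 24.35 kHz, appears at 11.95 kHz.
60.65 kHz and 134.15 kHz both map to 11.95 kHz.

60.65 kHz, 134.15 kHz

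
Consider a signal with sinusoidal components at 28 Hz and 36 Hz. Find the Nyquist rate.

72 Hz

Highest-frequency component: 36 Hz.
Nyquist rate = 2 × 36 Hz = 72 Hz.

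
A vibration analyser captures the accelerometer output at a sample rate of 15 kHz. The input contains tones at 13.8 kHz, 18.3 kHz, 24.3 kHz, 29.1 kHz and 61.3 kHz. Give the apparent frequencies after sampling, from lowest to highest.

fs/2 = 7.5 kHz.
13.8 kHz > fs/2 = 7.5 kHz, folds to fs − 13.8 kHz = 1.2 kHz.
18.3 kHz mod fs = 3.3 kHz.
3.3 kHz ≤ fs/2 = 7.5 kHz, appears at 3.3 kHz.
24.3 kHz mod fs = 9.3 kHz.
9.3 kHz > fs/2 = 7.5 kHz, folds to fs − 9.3 kHz = 5.7 kHz.
29.1 kHz mod fs = 14.1 kHz.
14.1 kHz > fs/2 = 7.5 kHz, folds to fs − 14.1 kHz = 0.9 kHz.
61.3 kHz mod fs = 1.3 kHz.
1.3 kHz ≤ fs/2 = 7.5 kHz, appears at 1.3 kHz.
Distinct values: {0.9 kHz, 1.2 kHz, 1.3 kHz, 3.3 kHz, 5.7 kHz}.

0.9 kHz, 1.2 kHz, 1.3 kHz, 3.3 kHz, 5.7 kHz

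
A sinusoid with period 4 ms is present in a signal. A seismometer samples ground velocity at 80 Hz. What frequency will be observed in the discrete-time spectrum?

10 Hz

T = 4 ms → f = 1/T = 250 Hz.
250 Hz mod fs = 10 Hz.
10 Hz ≤ fs/2 = 40 Hz, appears at 10 Hz.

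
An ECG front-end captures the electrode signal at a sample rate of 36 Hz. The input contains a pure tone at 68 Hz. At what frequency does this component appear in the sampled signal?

68 Hz mod fs = 32 Hz.
32 Hz > fs/2 = 18 Hz, folds to fs − 32 Hz = 4 Hz.

4 Hz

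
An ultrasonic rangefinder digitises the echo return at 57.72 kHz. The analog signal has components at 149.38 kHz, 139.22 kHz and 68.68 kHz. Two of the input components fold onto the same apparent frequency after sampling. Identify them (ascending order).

139.22 kHz, 149.38 kHz

fs/2 = 28.86 kHz.
149.38 kHz mod fs = 33.94 kHz.
33.94 kHz > fs/2 = 28.86 kHz, folds to fs − 33.94 kHz = 23.78 kHz.
139.22 kHz mod fs = 23.78 kHz.
23.78 kHz ≤ fs/2 = 28.86 kHz, appears at 23.78 kHz.
68.68 kHz mod fs = 10.96 kHz.
10.96 kHz ≤ fs/2 = 28.86 kHz, appears at 10.96 kHz.
139.22 kHz and 149.38 kHz both map to 23.78 kHz.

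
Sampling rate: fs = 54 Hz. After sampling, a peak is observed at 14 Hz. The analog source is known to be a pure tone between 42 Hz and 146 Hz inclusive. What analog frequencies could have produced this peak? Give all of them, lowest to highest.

68 Hz, 94 Hz, 122 Hz

Frequencies that alias to 14 Hz are k·fs ± 14 Hz for integer k ≥ 0.
k=0: 14 Hz.
k=1: 40 Hz, 68 Hz.
k=2: 94 Hz, 122 Hz.
k=3: 148 Hz, 176 Hz.
Within [42 Hz, 146 Hz]: 68 Hz, 94 Hz, 122 Hz.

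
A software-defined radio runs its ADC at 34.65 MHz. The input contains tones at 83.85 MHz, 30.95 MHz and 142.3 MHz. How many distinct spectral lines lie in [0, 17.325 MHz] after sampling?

fs/2 = 17.325 MHz.
83.85 MHz mod fs = 14.55 MHz.
14.55 MHz ≤ fs/2 = 17.325 MHz, appears at 14.55 MHz.
30.95 MHz > fs/2 = 17.325 MHz, folds to fs − 30.95 MHz = 3.7 MHz.
142.3 MHz mod fs = 3.7 MHz.
3.7 MHz ≤ fs/2 = 17.325 MHz, appears at 3.7 MHz.
Distinct values: {3.7 MHz, 14.55 MHz} → 2.

2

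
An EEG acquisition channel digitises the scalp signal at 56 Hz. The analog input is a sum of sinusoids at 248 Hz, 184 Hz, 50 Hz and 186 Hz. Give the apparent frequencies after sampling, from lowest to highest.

6 Hz, 16 Hz, 18 Hz, 24 Hz

fs/2 = 28 Hz.
248 Hz mod fs = 24 Hz.
24 Hz ≤ fs/2 = 28 Hz, appears at 24 Hz.
184 Hz mod fs = 16 Hz.
16 Hz ≤ fs/2 = 28 Hz, appears at 16 Hz.
50 Hz > fs/2 = 28 Hz, folds to fs − 50 Hz = 6 Hz.
186 Hz mod fs = 18 Hz.
18 Hz ≤ fs/2 = 28 Hz, appears at 18 Hz.
Distinct values: {6 Hz, 16 Hz, 18 Hz, 24 Hz}.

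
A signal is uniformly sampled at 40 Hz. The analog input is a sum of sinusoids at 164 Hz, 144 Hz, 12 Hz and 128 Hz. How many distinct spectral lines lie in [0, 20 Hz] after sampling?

fs/2 = 20 Hz.
164 Hz mod fs = 4 Hz.
4 Hz ≤ fs/2 = 20 Hz, appears at 4 Hz.
144 Hz mod fs = 24 Hz.
24 Hz > fs/2 = 20 Hz, folds to fs − 24 Hz = 16 Hz.
12 Hz ≤ fs/2 = 20 Hz, passes unchanged.
128 Hz mod fs = 8 Hz.
8 Hz ≤ fs/2 = 20 Hz, appears at 8 Hz.
Distinct values: {4 Hz, 8 Hz, 12 Hz, 16 Hz} → 4.

4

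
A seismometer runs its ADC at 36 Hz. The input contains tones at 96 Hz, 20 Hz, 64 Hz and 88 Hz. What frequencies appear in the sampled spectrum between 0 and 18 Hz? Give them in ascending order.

8 Hz, 12 Hz, 16 Hz

fs/2 = 18 Hz.
96 Hz mod fs = 24 Hz.
24 Hz > fs/2 = 18 Hz, folds to fs − 24 Hz = 12 Hz.
20 Hz > fs/2 = 18 Hz, folds to fs − 20 Hz = 16 Hz.
64 Hz mod fs = 28 Hz.
28 Hz > fs/2 = 18 Hz, folds to fs − 28 Hz = 8 Hz.
88 Hz mod fs = 16 Hz.
16 Hz ≤ fs/2 = 18 Hz, appears at 16 Hz.
Distinct values: {8 Hz, 12 Hz, 16 Hz}.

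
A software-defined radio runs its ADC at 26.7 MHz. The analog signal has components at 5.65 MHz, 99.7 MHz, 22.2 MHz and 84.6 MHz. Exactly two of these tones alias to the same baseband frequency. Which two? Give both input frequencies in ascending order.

fs/2 = 13.35 MHz.
5.65 MHz ≤ fs/2 = 13.35 MHz, passes unchanged.
99.7 MHz mod fs = 19.6 MHz.
19.6 MHz > fs/2 = 13.35 MHz, folds to fs − 19.6 MHz = 7.1 MHz.
22.2 MHz > fs/2 = 13.35 MHz, folds to fs − 22.2 MHz = 4.5 MHz.
84.6 MHz mod fs = 4.5 MHz.
4.5 MHz ≤ fs/2 = 13.35 MHz, appears at 4.5 MHz.
22.2 MHz and 84.6 MHz both map to 4.5 MHz.

22.2 MHz, 84.6 MHz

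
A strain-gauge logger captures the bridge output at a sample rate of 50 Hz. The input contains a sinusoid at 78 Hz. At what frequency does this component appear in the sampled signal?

22 Hz

78 Hz mod fs = 28 Hz.
28 Hz > fs/2 = 25 Hz, folds to fs − 28 Hz = 22 Hz.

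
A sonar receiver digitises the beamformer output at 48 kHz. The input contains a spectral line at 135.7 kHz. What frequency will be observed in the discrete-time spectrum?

8.3 kHz

135.7 kHz mod fs = 39.7 kHz.
39.7 kHz > fs/2 = 24 kHz, folds to fs − 39.7 kHz = 8.3 kHz.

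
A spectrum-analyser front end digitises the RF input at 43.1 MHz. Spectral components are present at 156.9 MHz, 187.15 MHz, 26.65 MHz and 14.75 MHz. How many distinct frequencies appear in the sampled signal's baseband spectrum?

3

fs/2 = 21.55 MHz.
156.9 MHz mod fs = 27.6 MHz.
27.6 MHz > fs/2 = 21.55 MHz, folds to fs − 27.6 MHz = 15.5 MHz.
187.15 MHz mod fs = 14.75 MHz.
14.75 MHz ≤ fs/2 = 21.55 MHz, appears at 14.75 MHz.
26.65 MHz > fs/2 = 21.55 MHz, folds to fs − 26.65 MHz = 16.45 MHz.
14.75 MHz ≤ fs/2 = 21.55 MHz, passes unchanged.
Distinct values: {14.75 MHz, 15.5 MHz, 16.45 MHz} → 3.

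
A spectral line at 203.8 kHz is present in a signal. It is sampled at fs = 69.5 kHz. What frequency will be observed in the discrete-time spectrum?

4.7 kHz

203.8 kHz mod fs = 64.8 kHz.
64.8 kHz > fs/2 = 34.75 kHz, folds to fs − 64.8 kHz = 4.7 kHz.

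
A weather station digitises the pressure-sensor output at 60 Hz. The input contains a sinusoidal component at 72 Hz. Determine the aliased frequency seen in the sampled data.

72 Hz mod fs = 12 Hz.
12 Hz ≤ fs/2 = 30 Hz, appears at 12 Hz.

12 Hz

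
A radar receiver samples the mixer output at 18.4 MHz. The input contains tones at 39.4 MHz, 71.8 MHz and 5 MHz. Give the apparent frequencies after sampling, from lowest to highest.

fs/2 = 9.2 MHz.
39.4 MHz mod fs = 2.6 MHz.
2.6 MHz ≤ fs/2 = 9.2 MHz, appears at 2.6 MHz.
71.8 MHz mod fs = 16.6 MHz.
16.6 MHz > fs/2 = 9.2 MHz, folds to fs − 16.6 MHz = 1.8 MHz.
5 MHz ≤ fs/2 = 9.2 MHz, passes unchanged.
Distinct values: {1.8 MHz, 2.6 MHz, 5 MHz}.

1.8 MHz, 2.6 MHz, 5 MHz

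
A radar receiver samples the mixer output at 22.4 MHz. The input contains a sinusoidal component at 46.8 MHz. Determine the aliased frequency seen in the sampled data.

46.8 MHz mod fs = 2 MHz.
2 MHz ≤ fs/2 = 11.2 MHz, appears at 2 MHz.

2 MHz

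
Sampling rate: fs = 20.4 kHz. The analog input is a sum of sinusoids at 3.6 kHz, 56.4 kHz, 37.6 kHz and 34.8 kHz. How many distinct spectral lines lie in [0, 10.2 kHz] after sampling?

4

fs/2 = 10.2 kHz.
3.6 kHz ≤ fs/2 = 10.2 kHz, passes unchanged.
56.4 kHz mod fs = 15.6 kHz.
15.6 kHz > fs/2 = 10.2 kHz, folds to fs − 15.6 kHz = 4.8 kHz.
37.6 kHz mod fs = 17.2 kHz.
17.2 kHz > fs/2 = 10.2 kHz, folds to fs − 17.2 kHz = 3.2 kHz.
34.8 kHz mod fs = 14.4 kHz.
14.4 kHz > fs/2 = 10.2 kHz, folds to fs − 14.4 kHz = 6 kHz.
Distinct values: {3.2 kHz, 3.6 kHz, 4.8 kHz, 6 kHz} → 4.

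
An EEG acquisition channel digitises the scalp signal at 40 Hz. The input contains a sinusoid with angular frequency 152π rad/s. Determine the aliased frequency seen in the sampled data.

4 Hz

ω = 152π rad/s → f = ω/(2π) = 76 Hz.
76 Hz mod fs = 36 Hz.
36 Hz > fs/2 = 20 Hz, folds to fs − 36 Hz = 4 Hz.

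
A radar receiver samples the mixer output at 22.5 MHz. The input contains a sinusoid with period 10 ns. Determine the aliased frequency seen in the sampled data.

T = 10 ns → f = 1/T = 100 MHz.
100 MHz mod fs = 10 MHz.
10 MHz ≤ fs/2 = 11.25 MHz, appears at 10 MHz.

10 MHz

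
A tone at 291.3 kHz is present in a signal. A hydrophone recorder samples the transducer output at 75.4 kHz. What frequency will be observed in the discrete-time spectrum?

291.3 kHz mod fs = 65.1 kHz.
65.1 kHz > fs/2 = 37.7 kHz, folds to fs − 65.1 kHz = 10.3 kHz.

10.3 kHz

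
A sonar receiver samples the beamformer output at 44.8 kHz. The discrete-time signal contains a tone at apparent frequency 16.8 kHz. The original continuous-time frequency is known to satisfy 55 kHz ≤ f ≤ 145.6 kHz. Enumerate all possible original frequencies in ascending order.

61.6 kHz, 72.8 kHz, 106.4 kHz, 117.6 kHz

Frequencies that alias to 16.8 kHz are k·fs ± 16.8 kHz for integer k ≥ 0.
k=0: 16.8 kHz.
k=1: 28 kHz, 61.6 kHz.
k=2: 72.8 kHz, 106.4 kHz.
k=3: 117.6 kHz, 151.2 kHz.
k=4: 162.4 kHz, 196 kHz.
Within [55 kHz, 145.6 kHz]: 61.6 kHz, 72.8 kHz, 106.4 kHz, 117.6 kHz.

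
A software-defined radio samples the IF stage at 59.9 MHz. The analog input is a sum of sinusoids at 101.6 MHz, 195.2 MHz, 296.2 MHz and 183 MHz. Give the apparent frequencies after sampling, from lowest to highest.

fs/2 = 29.95 MHz.
101.6 MHz mod fs = 41.7 MHz.
41.7 MHz > fs/2 = 29.95 MHz, folds to fs − 41.7 MHz = 18.2 MHz.
195.2 MHz mod fs = 15.5 MHz.
15.5 MHz ≤ fs/2 = 29.95 MHz, appears at 15.5 MHz.
296.2 MHz mod fs = 56.6 MHz.
56.6 MHz > fs/2 = 29.95 MHz, folds to fs − 56.6 MHz = 3.3 MHz.
183 MHz mod fs = 3.3 MHz.
3.3 MHz ≤ fs/2 = 29.95 MHz, appears at 3.3 MHz.
Distinct values: {3.3 MHz, 15.5 MHz, 18.2 MHz}.

3.3 MHz, 15.5 MHz, 18.2 MHz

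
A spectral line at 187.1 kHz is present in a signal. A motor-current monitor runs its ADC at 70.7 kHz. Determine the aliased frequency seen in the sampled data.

25 kHz

187.1 kHz mod fs = 45.7 kHz.
45.7 kHz > fs/2 = 35.35 kHz, folds to fs − 45.7 kHz = 25 kHz.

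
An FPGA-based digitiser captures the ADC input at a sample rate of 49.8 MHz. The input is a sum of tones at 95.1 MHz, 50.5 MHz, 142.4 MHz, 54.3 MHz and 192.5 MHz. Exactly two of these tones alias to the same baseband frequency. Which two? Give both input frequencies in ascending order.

fs/2 = 24.9 MHz.
95.1 MHz mod fs = 45.3 MHz.
45.3 MHz > fs/2 = 24.9 MHz, folds to fs − 45.3 MHz = 4.5 MHz.
50.5 MHz mod fs = 0.7 MHz.
0.7 MHz ≤ fs/2 = 24.9 MHz, appears at 0.7 MHz.
142.4 MHz mod fs = 42.8 MHz.
42.8 MHz > fs/2 = 24.9 MHz, folds to fs − 42.8 MHz = 7 MHz.
54.3 MHz mod fs = 4.5 MHz.
4.5 MHz ≤ fs/2 = 24.9 MHz, appears at 4.5 MHz.
192.5 MHz mod fs = 43.1 MHz.
43.1 MHz > fs/2 = 24.9 MHz, folds to fs − 43.1 MHz = 6.7 MHz.
54.3 MHz and 95.1 MHz both map to 4.5 MHz.

54.3 MHz, 95.1 MHz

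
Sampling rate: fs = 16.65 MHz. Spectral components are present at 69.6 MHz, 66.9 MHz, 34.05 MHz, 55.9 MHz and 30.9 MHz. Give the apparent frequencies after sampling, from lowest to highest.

0.3 MHz, 0.75 MHz, 2.4 MHz, 3 MHz, 5.95 MHz

fs/2 = 8.325 MHz.
69.6 MHz mod fs = 3 MHz.
3 MHz ≤ fs/2 = 8.325 MHz, appears at 3 MHz.
66.9 MHz mod fs = 0.3 MHz.
0.3 MHz ≤ fs/2 = 8.325 MHz, appears at 0.3 MHz.
34.05 MHz mod fs = 0.75 MHz.
0.75 MHz ≤ fs/2 = 8.325 MHz, appears at 0.75 MHz.
55.9 MHz mod fs = 5.95 MHz.
5.95 MHz ≤ fs/2 = 8.325 MHz, appears at 5.95 MHz.
30.9 MHz mod fs = 14.25 MHz.
14.25 MHz > fs/2 = 8.325 MHz, folds to fs − 14.25 MHz = 2.4 MHz.
Distinct values: {0.3 MHz, 0.75 MHz, 2.4 MHz, 3 MHz, 5.95 MHz}.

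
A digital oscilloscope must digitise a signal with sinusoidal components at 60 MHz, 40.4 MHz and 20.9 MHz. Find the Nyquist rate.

Highest-frequency component: 60 MHz.
Nyquist rate = 2 × 60 MHz = 120 MHz.

120 MHz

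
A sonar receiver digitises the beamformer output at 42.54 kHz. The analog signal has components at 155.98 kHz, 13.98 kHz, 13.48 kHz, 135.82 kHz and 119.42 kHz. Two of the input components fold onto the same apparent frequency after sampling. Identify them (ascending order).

119.42 kHz, 135.82 kHz

fs/2 = 21.27 kHz.
155.98 kHz mod fs = 28.36 kHz.
28.36 kHz > fs/2 = 21.27 kHz, folds to fs − 28.36 kHz = 14.18 kHz.
13.98 kHz ≤ fs/2 = 21.27 kHz, passes unchanged.
13.48 kHz ≤ fs/2 = 21.27 kHz, passes unchanged.
135.82 kHz mod fs = 8.2 kHz.
8.2 kHz ≤ fs/2 = 21.27 kHz, appears at 8.2 kHz.
119.42 kHz mod fs = 34.34 kHz.
34.34 kHz > fs/2 = 21.27 kHz, folds to fs − 34.34 kHz = 8.2 kHz.
119.42 kHz and 135.82 kHz both map to 8.2 kHz.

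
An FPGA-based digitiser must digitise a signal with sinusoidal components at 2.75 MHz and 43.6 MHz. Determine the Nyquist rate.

Highest-frequency component: 43.6 MHz.
Nyquist rate = 2 × 43.6 MHz = 87.2 MHz.

87.2 MHz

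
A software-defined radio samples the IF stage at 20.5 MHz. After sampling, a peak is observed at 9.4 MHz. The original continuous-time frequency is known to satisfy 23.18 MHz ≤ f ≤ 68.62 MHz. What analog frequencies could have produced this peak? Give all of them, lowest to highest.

Frequencies that alias to 9.4 MHz are k·fs ± 9.4 MHz for integer k ≥ 0.
k=0: 9.4 MHz.
k=1: 11.1 MHz, 29.9 MHz.
k=2: 31.6 MHz, 50.4 MHz.
k=3: 52.1 MHz, 70.9 MHz.
k=4: 72.6 MHz, 91.4 MHz.
Within [23.18 MHz, 68.62 MHz]: 29.9 MHz, 31.6 MHz, 50.4 MHz, 52.1 MHz.

29.9 MHz, 31.6 MHz, 50.4 MHz, 52.1 MHz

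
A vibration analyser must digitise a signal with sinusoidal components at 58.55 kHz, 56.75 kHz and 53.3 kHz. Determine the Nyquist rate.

Highest-frequency component: 58.55 kHz.
Nyquist rate = 2 × 58.55 kHz = 117.1 kHz.

117.1 kHz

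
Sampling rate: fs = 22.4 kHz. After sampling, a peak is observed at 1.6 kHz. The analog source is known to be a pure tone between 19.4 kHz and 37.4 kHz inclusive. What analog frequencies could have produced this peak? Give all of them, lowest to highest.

20.8 kHz, 24 kHz

Frequencies that alias to 1.6 kHz are k·fs ± 1.6 kHz for integer k ≥ 0.
k=0: 1.6 kHz.
k=1: 20.8 kHz, 24 kHz.
k=2: 43.2 kHz, 46.4 kHz.
Within [19.4 kHz, 37.4 kHz]: 20.8 kHz, 24 kHz.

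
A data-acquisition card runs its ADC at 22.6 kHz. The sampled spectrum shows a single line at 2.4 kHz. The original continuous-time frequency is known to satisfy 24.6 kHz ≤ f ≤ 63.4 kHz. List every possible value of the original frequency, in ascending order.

Frequencies that alias to 2.4 kHz are k·fs ± 2.4 kHz for integer k ≥ 0.
k=0: 2.4 kHz.
k=1: 20.2 kHz, 25 kHz.
k=2: 42.8 kHz, 47.6 kHz.
k=3: 65.4 kHz, 70.2 kHz.
Within [24.6 kHz, 63.4 kHz]: 25 kHz, 42.8 kHz, 47.6 kHz.

25 kHz, 42.8 kHz, 47.6 kHz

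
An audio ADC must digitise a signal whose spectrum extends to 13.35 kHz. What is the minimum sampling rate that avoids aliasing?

26.7 kHz

Nyquist rate = 2 × 13.35 kHz = 26.7 kHz.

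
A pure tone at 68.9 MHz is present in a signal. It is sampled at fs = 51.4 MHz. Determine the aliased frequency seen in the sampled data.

68.9 MHz mod fs = 17.5 MHz.
17.5 MHz ≤ fs/2 = 25.7 MHz, appears at 17.5 MHz.

17.5 MHz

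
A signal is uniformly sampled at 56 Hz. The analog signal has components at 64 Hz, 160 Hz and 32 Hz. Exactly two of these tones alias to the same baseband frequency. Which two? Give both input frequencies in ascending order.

64 Hz, 160 Hz

fs/2 = 28 Hz.
64 Hz mod fs = 8 Hz.
8 Hz ≤ fs/2 = 28 Hz, appears at 8 Hz.
160 Hz mod fs = 48 Hz.
48 Hz > fs/2 = 28 Hz, folds to fs − 48 Hz = 8 Hz.
32 Hz > fs/2 = 28 Hz, folds to fs − 32 Hz = 24 Hz.
64 Hz and 160 Hz both map to 8 Hz.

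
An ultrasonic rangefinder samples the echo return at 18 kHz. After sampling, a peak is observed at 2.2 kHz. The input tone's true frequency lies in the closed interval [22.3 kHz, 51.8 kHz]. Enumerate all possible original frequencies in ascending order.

33.8 kHz, 38.2 kHz, 51.8 kHz

Frequencies that alias to 2.2 kHz are k·fs ± 2.2 kHz for integer k ≥ 0.
k=0: 2.2 kHz.
k=1: 15.8 kHz, 20.2 kHz.
k=2: 33.8 kHz, 38.2 kHz.
k=3: 51.8 kHz, 56.2 kHz.
k=4: 69.8 kHz, 74.2 kHz.
Within [22.3 kHz, 51.8 kHz]: 33.8 kHz, 38.2 kHz, 51.8 kHz.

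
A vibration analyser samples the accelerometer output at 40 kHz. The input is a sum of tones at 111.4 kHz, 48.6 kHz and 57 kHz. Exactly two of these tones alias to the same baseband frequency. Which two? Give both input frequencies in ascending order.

48.6 kHz, 111.4 kHz

fs/2 = 20 kHz.
111.4 kHz mod fs = 31.4 kHz.
31.4 kHz > fs/2 = 20 kHz, folds to fs − 31.4 kHz = 8.6 kHz.
48.6 kHz mod fs = 8.6 kHz.
8.6 kHz ≤ fs/2 = 20 kHz, appears at 8.6 kHz.
57 kHz mod fs = 17 kHz.
17 kHz ≤ fs/2 = 20 kHz, appears at 17 kHz.
48.6 kHz and 111.4 kHz both map to 8.6 kHz.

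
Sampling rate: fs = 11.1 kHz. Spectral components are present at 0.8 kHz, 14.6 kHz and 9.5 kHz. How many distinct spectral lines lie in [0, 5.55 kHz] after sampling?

fs/2 = 5.55 kHz.
0.8 kHz ≤ fs/2 = 5.55 kHz, passes unchanged.
14.6 kHz mod fs = 3.5 kHz.
3.5 kHz ≤ fs/2 = 5.55 kHz, appears at 3.5 kHz.
9.5 kHz > fs/2 = 5.55 kHz, folds to fs − 9.5 kHz = 1.6 kHz.
Distinct values: {0.8 kHz, 1.6 kHz, 3.5 kHz} → 3.

3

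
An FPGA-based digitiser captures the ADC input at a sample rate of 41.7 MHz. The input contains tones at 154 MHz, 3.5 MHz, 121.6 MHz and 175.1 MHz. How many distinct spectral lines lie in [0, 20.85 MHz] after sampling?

3

fs/2 = 20.85 MHz.
154 MHz mod fs = 28.9 MHz.
28.9 MHz > fs/2 = 20.85 MHz, folds to fs − 28.9 MHz = 12.8 MHz.
3.5 MHz ≤ fs/2 = 20.85 MHz, passes unchanged.
121.6 MHz mod fs = 38.2 MHz.
38.2 MHz > fs/2 = 20.85 MHz, folds to fs − 38.2 MHz = 3.5 MHz.
175.1 MHz mod fs = 8.3 MHz.
8.3 MHz ≤ fs/2 = 20.85 MHz, appears at 8.3 MHz.
Distinct values: {3.5 MHz, 8.3 MHz, 12.8 MHz} → 3.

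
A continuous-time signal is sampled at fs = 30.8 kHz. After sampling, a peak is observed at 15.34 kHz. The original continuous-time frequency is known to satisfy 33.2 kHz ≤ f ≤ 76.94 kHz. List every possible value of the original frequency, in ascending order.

Frequencies that alias to 15.34 kHz are k·fs ± 15.34 kHz for integer k ≥ 0.
k=0: 15.34 kHz.
k=1: 15.46 kHz, 46.14 kHz.
k=2: 46.26 kHz, 76.94 kHz.
k=3: 77.06 kHz, 107.74 kHz.
Within [33.2 kHz, 76.94 kHz]: 46.14 kHz, 46.26 kHz, 76.94 kHz.

46.14 kHz, 46.26 kHz, 76.94 kHz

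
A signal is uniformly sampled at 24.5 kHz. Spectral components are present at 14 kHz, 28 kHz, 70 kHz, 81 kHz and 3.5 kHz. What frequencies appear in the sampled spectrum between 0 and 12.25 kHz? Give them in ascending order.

3.5 kHz, 7.5 kHz, 10.5 kHz

fs/2 = 12.25 kHz.
14 kHz > fs/2 = 12.25 kHz, folds to fs − 14 kHz = 10.5 kHz.
28 kHz mod fs = 3.5 kHz.
3.5 kHz ≤ fs/2 = 12.25 kHz, appears at 3.5 kHz.
70 kHz mod fs = 21 kHz.
21 kHz > fs/2 = 12.25 kHz, folds to fs − 21 kHz = 3.5 kHz.
81 kHz mod fs = 7.5 kHz.
7.5 kHz ≤ fs/2 = 12.25 kHz, appears at 7.5 kHz.
3.5 kHz ≤ fs/2 = 12.25 kHz, passes unchanged.
Distinct values: {3.5 kHz, 7.5 kHz, 10.5 kHz}.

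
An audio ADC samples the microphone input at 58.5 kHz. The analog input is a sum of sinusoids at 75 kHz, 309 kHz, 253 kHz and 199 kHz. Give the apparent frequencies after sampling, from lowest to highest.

16.5 kHz, 19 kHz, 23.5 kHz

fs/2 = 29.25 kHz.
75 kHz mod fs = 16.5 kHz.
16.5 kHz ≤ fs/2 = 29.25 kHz, appears at 16.5 kHz.
309 kHz mod fs = 16.5 kHz.
16.5 kHz ≤ fs/2 = 29.25 kHz, appears at 16.5 kHz.
253 kHz mod fs = 19 kHz.
19 kHz ≤ fs/2 = 29.25 kHz, appears at 19 kHz.
199 kHz mod fs = 23.5 kHz.
23.5 kHz ≤ fs/2 = 29.25 kHz, appears at 23.5 kHz.
Distinct values: {16.5 kHz, 19 kHz, 23.5 kHz}.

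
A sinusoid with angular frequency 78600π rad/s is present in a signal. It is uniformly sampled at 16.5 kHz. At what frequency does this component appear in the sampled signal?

ω = 78600π rad/s → f = ω/(2π) = 39300 Hz = 39.3 kHz.
39.3 kHz mod fs = 6.3 kHz.
6.3 kHz ≤ fs/2 = 8.25 kHz, appears at 6.3 kHz.

6.3 kHz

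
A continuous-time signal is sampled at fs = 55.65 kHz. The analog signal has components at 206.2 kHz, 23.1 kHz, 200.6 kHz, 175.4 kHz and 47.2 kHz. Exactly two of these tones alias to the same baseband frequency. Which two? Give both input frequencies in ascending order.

fs/2 = 27.825 kHz.
206.2 kHz mod fs = 39.25 kHz.
39.25 kHz > fs/2 = 27.825 kHz, folds to fs − 39.25 kHz = 16.4 kHz.
23.1 kHz ≤ fs/2 = 27.825 kHz, passes unchanged.
200.6 kHz mod fs = 33.65 kHz.
33.65 kHz > fs/2 = 27.825 kHz, folds to fs − 33.65 kHz = 22 kHz.
175.4 kHz mod fs = 8.45 kHz.
8.45 kHz ≤ fs/2 = 27.825 kHz, appears at 8.45 kHz.
47.2 kHz > fs/2 = 27.825 kHz, folds to fs − 47.2 kHz = 8.45 kHz.
47.2 kHz and 175.4 kHz both map to 8.45 kHz.

47.2 kHz, 175.4 kHz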